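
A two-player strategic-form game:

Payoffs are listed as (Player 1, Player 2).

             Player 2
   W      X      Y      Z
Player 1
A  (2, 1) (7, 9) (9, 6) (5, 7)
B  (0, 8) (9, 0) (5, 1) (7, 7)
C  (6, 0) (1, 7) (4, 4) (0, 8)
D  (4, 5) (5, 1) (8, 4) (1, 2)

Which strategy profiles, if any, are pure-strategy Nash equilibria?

Player 1 against W: payoffs 2, 0, 6, 4 → best response C.
Player 1 against X: payoffs 7, 9, 1, 5 → best response B.
Player 1 against Y: payoffs 9, 5, 4, 8 → best response A.
Player 1 against Z: payoffs 5, 7, 0, 1 → best response B.
Player 2 against A: payoffs 1, 9, 6, 7 → best response X.
Player 2 against B: payoffs 8, 0, 1, 7 → best response W.
Player 2 against C: payoffs 0, 7, 4, 8 → best response Z.
Player 2 against D: payoffs 5, 1, 4, 2 → best response W.
No profile is a mutual best response for all players.

none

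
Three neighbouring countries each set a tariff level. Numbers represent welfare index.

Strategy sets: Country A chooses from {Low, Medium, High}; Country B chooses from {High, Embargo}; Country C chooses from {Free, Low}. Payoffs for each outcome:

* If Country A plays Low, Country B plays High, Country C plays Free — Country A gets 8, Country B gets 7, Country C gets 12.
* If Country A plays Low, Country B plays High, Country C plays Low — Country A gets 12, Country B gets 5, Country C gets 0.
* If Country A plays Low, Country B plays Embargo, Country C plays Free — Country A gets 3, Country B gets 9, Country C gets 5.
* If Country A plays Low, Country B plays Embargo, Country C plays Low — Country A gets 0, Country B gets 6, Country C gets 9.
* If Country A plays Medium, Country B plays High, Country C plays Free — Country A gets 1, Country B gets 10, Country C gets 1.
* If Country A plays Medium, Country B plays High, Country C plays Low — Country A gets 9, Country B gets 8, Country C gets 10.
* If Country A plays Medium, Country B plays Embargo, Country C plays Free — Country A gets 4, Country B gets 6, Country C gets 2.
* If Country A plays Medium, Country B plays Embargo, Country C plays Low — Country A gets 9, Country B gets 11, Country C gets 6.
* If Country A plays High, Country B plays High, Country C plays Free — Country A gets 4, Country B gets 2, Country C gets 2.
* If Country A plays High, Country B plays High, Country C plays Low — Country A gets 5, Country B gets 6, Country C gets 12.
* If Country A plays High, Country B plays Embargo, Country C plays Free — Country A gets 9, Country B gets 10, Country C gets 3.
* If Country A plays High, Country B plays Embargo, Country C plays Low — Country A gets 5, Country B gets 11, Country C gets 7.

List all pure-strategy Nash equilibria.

The unique pure-strategy Nash equilibrium is (Medium, Embargo, Low).

Country A against (High, Free): payoffs 8, 1, 4 → best response Low.
Country A against (High, Low): payoffs 12, 9, 5 → best response Low.
Country A against (Embargo, Free): payoffs 3, 4, 9 → best response High.
Country A against (Embargo, Low): payoffs 0, 9, 5 → best response Medium.
Country B against (Low, Free): payoffs 7, 9 → best response Embargo.
Country B against (Low, Low): payoffs 5, 6 → best response Embargo.
Country B against (Medium, Free): payoffs 10, 6 → best response High.
Country B against (Medium, Low): payoffs 8, 11 → best response Embargo.
Country B against (High, Free): payoffs 2, 10 → best response Embargo.
Country B against (High, Low): payoffs 6, 11 → best response Embargo.
Country C against (Low, High): payoffs 12, 0 → best response Free.
Country C against (Low, Embargo): payoffs 5, 9 → best response Low.
Country C against (Medium, High): payoffs 1, 10 → best response Low.
Country C against (Medium, Embargo): payoffs 2, 6 → best response Low.
Country C against (High, High): payoffs 2, 12 → best response Low.
Country C against (High, Embargo): payoffs 3, 7 → best response Low.
Mutual best responses: (Medium, Embargo, Low).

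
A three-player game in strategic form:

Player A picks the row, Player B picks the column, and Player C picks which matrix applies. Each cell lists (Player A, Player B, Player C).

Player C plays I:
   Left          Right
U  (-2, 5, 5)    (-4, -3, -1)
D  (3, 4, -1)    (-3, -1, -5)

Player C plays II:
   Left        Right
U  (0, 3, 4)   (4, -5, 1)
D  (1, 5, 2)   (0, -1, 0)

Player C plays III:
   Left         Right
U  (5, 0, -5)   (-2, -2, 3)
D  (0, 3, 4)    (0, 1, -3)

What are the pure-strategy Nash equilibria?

(U, Left, I): Player A can switch to D (-2 → 3). Not NE.
(U, Left, II): Player A can switch to D (0 → 1). Not NE.
(U, Left, III): Player C can switch to I (-5 → 5). Not NE.
(U, Right, I): Player A can switch to D (-4 → -3). Not NE.
(U, Right, II): Player B can switch to Left (-5 → 3). Not NE.
(U, Right, III): Player A can switch to D (-2 → 0). Not NE.
(D, Left, I): Player C can switch to II (-1 → 2). Not NE.
(D, Left, II): Player C can switch to III (2 → 4). Not NE.
(D, Left, III): Player A can switch to U (0 → 5). Not NE.
(D, Right, I): Player B can switch to Left (-1 → 4). Not NE.
(The remaining 2 profiles each have a profitable deviation by the same check.)

No pure-strategy Nash equilibrium.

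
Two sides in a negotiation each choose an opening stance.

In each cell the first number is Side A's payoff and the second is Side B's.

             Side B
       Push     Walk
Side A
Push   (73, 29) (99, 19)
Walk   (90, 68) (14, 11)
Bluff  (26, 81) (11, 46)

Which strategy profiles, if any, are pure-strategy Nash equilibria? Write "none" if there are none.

Mark each player's best response to every combination of opponents' strategies; a profile where every player is best-responding is a pure Nash equilibrium.
Side A against Push: payoffs 73, 90, 26 → best response Walk.
Side A against Walk: payoffs 99, 14, 11 → best response Push.
Side B against Push: payoffs 29, 19 → best response Push.
Side B against Walk: payoffs 68, 11 → best response Push.
Side B against Bluff: payoffs 81, 46 → best response Push.
Mutual best responses: (Walk, Push).

The unique pure-strategy Nash equilibrium is (Walk, Push).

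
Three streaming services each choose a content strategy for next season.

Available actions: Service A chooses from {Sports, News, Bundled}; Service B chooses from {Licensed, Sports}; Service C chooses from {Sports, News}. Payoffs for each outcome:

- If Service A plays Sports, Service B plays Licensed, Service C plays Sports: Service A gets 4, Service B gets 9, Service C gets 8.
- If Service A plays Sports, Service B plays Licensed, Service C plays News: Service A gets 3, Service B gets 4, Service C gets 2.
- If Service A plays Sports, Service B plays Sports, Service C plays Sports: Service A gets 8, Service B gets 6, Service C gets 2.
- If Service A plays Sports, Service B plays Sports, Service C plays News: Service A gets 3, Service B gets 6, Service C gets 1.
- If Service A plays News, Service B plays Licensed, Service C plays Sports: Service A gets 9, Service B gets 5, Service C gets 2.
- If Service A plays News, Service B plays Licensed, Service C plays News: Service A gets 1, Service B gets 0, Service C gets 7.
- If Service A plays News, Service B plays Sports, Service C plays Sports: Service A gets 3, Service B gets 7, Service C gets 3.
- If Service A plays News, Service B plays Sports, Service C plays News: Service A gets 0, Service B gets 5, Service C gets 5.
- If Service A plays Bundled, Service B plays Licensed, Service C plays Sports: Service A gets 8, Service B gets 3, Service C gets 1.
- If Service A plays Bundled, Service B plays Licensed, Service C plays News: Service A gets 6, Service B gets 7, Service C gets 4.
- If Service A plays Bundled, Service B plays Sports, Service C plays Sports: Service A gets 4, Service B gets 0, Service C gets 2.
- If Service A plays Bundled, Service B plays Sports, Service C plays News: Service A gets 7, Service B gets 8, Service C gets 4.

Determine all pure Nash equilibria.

For each player, find the best response to each opponent profile; mutual best responses are the pure NE.
Service A against (Licensed, Sports): payoffs 4, 9, 8 → best response News.
Service A against (Licensed, News): payoffs 3, 1, 6 → best response Bundled.
Service A against (Sports, Sports): payoffs 8, 3, 4 → best response Sports.
Service A against (Sports, News): payoffs 3, 0, 7 → best response Bundled.
Service B against (Sports, Sports): payoffs 9, 6 → best response Licensed.
Service B against (Sports, News): payoffs 4, 6 → best response Sports.
Service B against (News, Sports): payoffs 5, 7 → best response Sports.
Service B against (News, News): payoffs 0, 5 → best response Sports.
Service B against (Bundled, Sports): payoffs 3, 0 → best response Licensed.
Service B against (Bundled, News): payoffs 7, 8 → best response Sports.
Service C against (Sports, Licensed): payoffs 8, 2 → best response Sports.
Service C against (Sports, Sports): payoffs 2, 1 → best response Sports.
Service C against (News, Licensed): payoffs 2, 7 → best response News.
Service C against (News, Sports): payoffs 3, 5 → best response News.
Service C against (Bundled, Licensed): payoffs 1, 4 → best response News.
Service C against (Bundled, Sports): payoffs 2, 4 → best response News.
Mutual best responses: (Bundled, Sports, News).

(Bundled, Sports, News)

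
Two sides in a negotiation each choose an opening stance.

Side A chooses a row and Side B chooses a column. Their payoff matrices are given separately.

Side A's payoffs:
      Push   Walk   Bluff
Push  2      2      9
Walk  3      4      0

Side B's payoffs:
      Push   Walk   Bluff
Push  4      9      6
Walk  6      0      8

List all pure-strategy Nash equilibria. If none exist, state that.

This game has no pure Nash equilibrium.

Check each profile: it is a Nash equilibrium iff no player can strictly gain by switching unilaterally.
(Push, Push): Side A can switch to Walk (2 → 3). Not NE.
(Push, Walk): Side A can switch to Walk (2 → 4). Not NE.
(Push, Bluff): Side B can switch to Walk (6 → 9). Not NE.
(Walk, Push): Side B can switch to Bluff (6 → 8). Not NE.
(Walk, Walk): Side B can switch to Push (0 → 6). Not NE.
(Walk, Bluff): Side A can switch to Push (0 → 9). Not NE.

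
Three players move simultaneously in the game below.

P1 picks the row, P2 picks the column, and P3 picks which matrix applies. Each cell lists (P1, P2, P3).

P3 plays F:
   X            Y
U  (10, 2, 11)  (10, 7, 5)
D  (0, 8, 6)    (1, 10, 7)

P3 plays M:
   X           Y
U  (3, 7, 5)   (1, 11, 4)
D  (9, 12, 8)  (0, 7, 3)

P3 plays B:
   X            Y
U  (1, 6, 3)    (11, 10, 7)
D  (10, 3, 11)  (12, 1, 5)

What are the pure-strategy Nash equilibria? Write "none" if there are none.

Pure NE: (D, X, B)

(U, X, F): P2 can switch to Y (2 → 7). Not NE.
(U, X, M): P1 can switch to D (3 → 9). Not NE.
(U, X, B): P1 can switch to D (1 → 10). Not NE.
(U, Y, F): P3 can switch to B (5 → 7). Not NE.
(U, Y, M): P3 can switch to F (4 → 5). Not NE.
(U, Y, B): P1 can switch to D (11 → 12). Not NE.
(D, X, F): P1 can switch to U (0 → 10). Not NE.
(D, X, M): P3 can switch to B (8 → 11). Not NE.
(D, X, B): P1 gets 10, best alternative 1; P2 gets 3, best alternative 1; P3 gets 11, best alternative 8. No profitable deviation — NE.
(The remaining 3 profiles each have a profitable deviation by the same check.)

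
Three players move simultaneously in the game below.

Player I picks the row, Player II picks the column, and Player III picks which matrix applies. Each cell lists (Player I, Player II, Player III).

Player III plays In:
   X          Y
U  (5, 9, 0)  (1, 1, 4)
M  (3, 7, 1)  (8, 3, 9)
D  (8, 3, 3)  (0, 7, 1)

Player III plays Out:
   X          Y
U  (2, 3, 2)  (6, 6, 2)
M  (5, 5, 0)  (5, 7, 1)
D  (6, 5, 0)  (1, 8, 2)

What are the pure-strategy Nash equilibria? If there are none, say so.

No pure-strategy Nash equilibrium.

Player I against (X, In): payoffs 5, 3, 8 → best response D.
Player I against (X, Out): payoffs 2, 5, 6 → best response D.
Player I against (Y, In): payoffs 1, 8, 0 → best response M.
Player I against (Y, Out): payoffs 6, 5, 1 → best response U.
Player II against (U, In): payoffs 9, 1 → best response X.
Player II against (U, Out): payoffs 3, 6 → best response Y.
Player II against (M, In): payoffs 7, 3 → best response X.
Player II against (M, Out): payoffs 5, 7 → best response Y.
Player II against (D, In): payoffs 3, 7 → best response Y.
Player II against (D, Out): payoffs 5, 8 → best response Y.
Player III against (U, X): payoffs 0, 2 → best response Out.
Player III against (U, Y): payoffs 4, 2 → best response In.
Player III against (M, X): payoffs 1, 0 → best response In.
Player III against (M, Y): payoffs 9, 1 → best response In.
Player III against (D, X): payoffs 3, 0 → best response In.
Player III against (D, Y): payoffs 1, 2 → best response Out.
No profile is a mutual best response for all players.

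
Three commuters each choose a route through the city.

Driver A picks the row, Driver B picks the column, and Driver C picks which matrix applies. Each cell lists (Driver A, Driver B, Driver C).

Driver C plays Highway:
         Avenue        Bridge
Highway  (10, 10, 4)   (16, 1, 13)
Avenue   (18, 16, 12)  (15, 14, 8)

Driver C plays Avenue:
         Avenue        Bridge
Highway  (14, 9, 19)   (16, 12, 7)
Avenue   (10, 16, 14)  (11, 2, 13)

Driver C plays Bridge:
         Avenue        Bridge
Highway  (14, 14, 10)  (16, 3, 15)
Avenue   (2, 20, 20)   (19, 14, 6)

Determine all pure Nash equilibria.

This game has no pure Nash equilibrium.

Driver A against (Avenue, Highway): payoffs 10, 18 → best response Avenue.
Driver A against (Avenue, Avenue): payoffs 14, 10 → best response Highway.
Driver A against (Avenue, Bridge): payoffs 14, 2 → best response Highway.
Driver A against (Bridge, Highway): payoffs 16, 15 → best response Highway.
Driver A against (Bridge, Avenue): payoffs 16, 11 → best response Highway.
Driver A against (Bridge, Bridge): payoffs 16, 19 → best response Avenue.
Driver B against (Highway, Highway): payoffs 10, 1 → best response Avenue.
Driver B against (Highway, Avenue): payoffs 9, 12 → best response Bridge.
Driver B against (Highway, Bridge): payoffs 14, 3 → best response Avenue.
Driver B against (Avenue, Highway): payoffs 16, 14 → best response Avenue.
Driver B against (Avenue, Avenue): payoffs 16, 2 → best response Avenue.
Driver B against (Avenue, Bridge): payoffs 20, 14 → best response Avenue.
Driver C against (Highway, Avenue): payoffs 4, 19, 10 → best response Avenue.
Driver C against (Highway, Bridge): payoffs 13, 7, 15 → best response Bridge.
Driver C against (Avenue, Avenue): payoffs 12, 14, 20 → best response Bridge.
Driver C against (Avenue, Bridge): payoffs 8, 13, 6 → best response Avenue.
No profile is a mutual best response for all players.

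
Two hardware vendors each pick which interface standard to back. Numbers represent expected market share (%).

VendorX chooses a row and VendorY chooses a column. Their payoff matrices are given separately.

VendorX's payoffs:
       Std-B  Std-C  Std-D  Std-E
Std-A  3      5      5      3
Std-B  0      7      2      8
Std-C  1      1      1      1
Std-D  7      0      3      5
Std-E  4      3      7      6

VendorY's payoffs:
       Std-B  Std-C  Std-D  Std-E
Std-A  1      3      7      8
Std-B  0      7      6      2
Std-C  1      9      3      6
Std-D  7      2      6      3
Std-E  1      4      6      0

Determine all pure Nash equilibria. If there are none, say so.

VendorX against Std-B: payoffs 3, 0, 1, 7, 4 → best response Std-D.
VendorX against Std-C: payoffs 5, 7, 1, 0, 3 → best response Std-B.
VendorX against Std-D: payoffs 5, 2, 1, 3, 7 → best response Std-E.
VendorX against Std-E: payoffs 3, 8, 1, 5, 6 → best response Std-B.
VendorY against Std-A: payoffs 1, 3, 7, 8 → best response Std-E.
VendorY against Std-B: payoffs 0, 7, 6, 2 → best response Std-C.
VendorY against Std-C: payoffs 1, 9, 3, 6 → best response Std-C.
VendorY against Std-D: payoffs 7, 2, 6, 3 → best response Std-B.
VendorY against Std-E: payoffs 1, 4, 6, 0 → best response Std-D.
Mutual best responses: (Std-B, Std-C); (Std-D, Std-B); (Std-E, Std-D).

The pure Nash equilibria are (Std-B, Std-C); (Std-D, Std-B); (Std-E, Std-D).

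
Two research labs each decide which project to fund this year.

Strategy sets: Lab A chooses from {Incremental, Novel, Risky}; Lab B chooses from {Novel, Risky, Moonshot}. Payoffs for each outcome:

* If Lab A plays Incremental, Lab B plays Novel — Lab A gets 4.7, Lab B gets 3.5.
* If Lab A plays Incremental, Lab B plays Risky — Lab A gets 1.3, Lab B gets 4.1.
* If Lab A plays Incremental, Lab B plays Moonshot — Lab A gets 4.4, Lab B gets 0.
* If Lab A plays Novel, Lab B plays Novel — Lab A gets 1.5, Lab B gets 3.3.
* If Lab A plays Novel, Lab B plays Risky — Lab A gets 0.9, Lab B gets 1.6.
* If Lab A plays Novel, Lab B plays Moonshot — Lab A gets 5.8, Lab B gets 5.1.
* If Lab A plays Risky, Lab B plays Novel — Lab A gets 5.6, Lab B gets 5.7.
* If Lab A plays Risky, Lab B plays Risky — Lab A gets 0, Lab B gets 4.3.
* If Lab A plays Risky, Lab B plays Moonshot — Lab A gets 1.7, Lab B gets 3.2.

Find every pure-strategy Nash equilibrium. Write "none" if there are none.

The pure Nash equilibria are (Incremental, Risky), (Novel, Moonshot), (Risky, Novel).

Lab A against Novel: payoffs 4.7, 1.5, 5.6 → best response Risky.
Lab A against Risky: payoffs 1.3, 0.9, 0 → best response Incremental.
Lab A against Moonshot: payoffs 4.4, 5.8, 1.7 → best response Novel.
Lab B against Incremental: payoffs 3.5, 4.1, 0 → best response Risky.
Lab B against Novel: payoffs 3.3, 1.6, 5.1 → best response Moonshot.
Lab B against Risky: payoffs 5.7, 4.3, 3.2 → best response Novel.
Mutual best responses: (Incremental, Risky); (Novel, Moonshot); (Risky, Novel).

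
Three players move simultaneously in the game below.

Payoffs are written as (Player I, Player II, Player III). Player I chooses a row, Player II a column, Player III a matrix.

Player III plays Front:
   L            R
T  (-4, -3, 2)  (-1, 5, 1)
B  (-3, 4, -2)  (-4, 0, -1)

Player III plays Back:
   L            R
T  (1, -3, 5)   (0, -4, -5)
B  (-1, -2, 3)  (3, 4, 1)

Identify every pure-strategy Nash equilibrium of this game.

Pure-strategy Nash equilibria: (T, L, Back); (T, R, Front); (B, R, Back)

Player I against (L, Front): payoffs -4, -3 → best response B.
Player I against (L, Back): payoffs 1, -1 → best response T.
Player I against (R, Front): payoffs -1, -4 → best response T.
Player I against (R, Back): payoffs 0, 3 → best response B.
Player II against (T, Front): payoffs -3, 5 → best response R.
Player II against (T, Back): payoffs -3, -4 → best response L.
Player II against (B, Front): payoffs 4, 0 → best response L.
Player II against (B, Back): payoffs -2, 4 → best response R.
Player III against (T, L): payoffs 2, 5 → best response Back.
Player III against (T, R): payoffs 1, -5 → best response Front.
Player III against (B, L): payoffs -2, 3 → best response Back.
Player III against (B, R): payoffs -1, 1 → best response Back.
Mutual best responses: (T, L, Back); (T, R, Front); (B, R, Back).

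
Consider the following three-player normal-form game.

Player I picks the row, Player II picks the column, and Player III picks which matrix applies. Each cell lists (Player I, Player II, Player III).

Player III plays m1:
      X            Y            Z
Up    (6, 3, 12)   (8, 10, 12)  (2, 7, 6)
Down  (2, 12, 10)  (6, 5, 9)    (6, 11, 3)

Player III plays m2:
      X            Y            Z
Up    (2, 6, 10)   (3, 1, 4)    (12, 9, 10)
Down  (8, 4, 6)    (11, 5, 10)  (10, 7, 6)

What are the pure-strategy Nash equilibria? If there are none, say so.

Pure-strategy Nash equilibria: (Up, Y, m1); (Up, Z, m2)

Player I against (X, m1): payoffs 6, 2 → best response Up.
Player I against (X, m2): payoffs 2, 8 → best response Down.
Player I against (Y, m1): payoffs 8, 6 → best response Up.
Player I against (Y, m2): payoffs 3, 11 → best response Down.
Player I against (Z, m1): payoffs 2, 6 → best response Down.
Player I against (Z, m2): payoffs 12, 10 → best response Up.
Player II against (Up, m1): payoffs 3, 10, 7 → best response Y.
Player II against (Up, m2): payoffs 6, 1, 9 → best response Z.
Player II against (Down, m1): payoffs 12, 5, 11 → best response X.
Player II against (Down, m2): payoffs 4, 5, 7 → best response Z.
Player III against (Up, X): payoffs 12, 10 → best response m1.
Player III against (Up, Y): payoffs 12, 4 → best response m1.
Player III against (Up, Z): payoffs 6, 10 → best response m2.
Player III against (Down, X): payoffs 10, 6 → best response m1.
Player III against (Down, Y): payoffs 9, 10 → best response m2.
Player III against (Down, Z): payoffs 3, 6 → best response m2.
Mutual best responses: (Up, Y, m1); (Up, Z, m2).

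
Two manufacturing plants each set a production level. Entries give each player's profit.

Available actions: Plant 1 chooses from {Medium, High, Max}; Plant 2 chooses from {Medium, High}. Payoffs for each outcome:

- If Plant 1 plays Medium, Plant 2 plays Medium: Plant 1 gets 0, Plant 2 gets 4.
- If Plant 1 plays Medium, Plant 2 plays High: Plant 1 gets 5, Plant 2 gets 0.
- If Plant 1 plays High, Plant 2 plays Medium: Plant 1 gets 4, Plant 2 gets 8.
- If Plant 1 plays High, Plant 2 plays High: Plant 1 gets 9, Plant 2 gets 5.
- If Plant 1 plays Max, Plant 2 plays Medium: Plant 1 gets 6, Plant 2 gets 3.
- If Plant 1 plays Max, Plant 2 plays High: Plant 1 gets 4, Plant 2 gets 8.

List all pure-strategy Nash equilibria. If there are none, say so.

Plant 1 against Medium: payoffs 0, 4, 6 → best response Max.
Plant 1 against High: payoffs 5, 9, 4 → best response High.
Plant 2 against Medium: payoffs 4, 0 → best response Medium.
Plant 2 against High: payoffs 8, 5 → best response Medium.
Plant 2 against Max: payoffs 3, 8 → best response High.
No profile is a mutual best response for all players.

none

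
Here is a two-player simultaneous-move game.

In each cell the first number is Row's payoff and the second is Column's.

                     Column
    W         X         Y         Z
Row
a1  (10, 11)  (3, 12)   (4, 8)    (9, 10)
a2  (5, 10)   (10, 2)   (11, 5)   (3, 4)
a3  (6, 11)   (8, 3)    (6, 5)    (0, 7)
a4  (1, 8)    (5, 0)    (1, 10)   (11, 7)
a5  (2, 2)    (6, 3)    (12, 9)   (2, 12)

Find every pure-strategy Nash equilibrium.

No pure-strategy Nash equilibrium.

Row against W: payoffs 10, 5, 6, 1, 2 → best response a1.
Row against X: payoffs 3, 10, 8, 5, 6 → best response a2.
Row against Y: payoffs 4, 11, 6, 1, 12 → best response a5.
Row against Z: payoffs 9, 3, 0, 11, 2 → best response a4.
Column against a1: payoffs 11, 12, 8, 10 → best response X.
Column against a2: payoffs 10, 2, 5, 4 → best response W.
Column against a3: payoffs 11, 3, 5, 7 → best response W.
Column against a4: payoffs 8, 0, 10, 7 → best response Y.
Column against a5: payoffs 2, 3, 9, 12 → best response Z.
No profile is a mutual best response for all players.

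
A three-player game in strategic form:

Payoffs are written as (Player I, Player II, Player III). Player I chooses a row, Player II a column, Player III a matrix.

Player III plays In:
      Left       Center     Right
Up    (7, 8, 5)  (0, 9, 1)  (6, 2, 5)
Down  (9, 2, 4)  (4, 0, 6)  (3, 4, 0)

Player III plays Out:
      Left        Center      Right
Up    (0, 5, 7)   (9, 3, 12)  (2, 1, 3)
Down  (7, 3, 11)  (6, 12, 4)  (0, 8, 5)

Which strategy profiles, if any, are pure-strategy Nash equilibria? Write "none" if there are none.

There is no pure-strategy Nash equilibrium.

Player I against (Left, In): payoffs 7, 9 → best response Down.
Player I against (Left, Out): payoffs 0, 7 → best response Down.
Player I against (Center, In): payoffs 0, 4 → best response Down.
Player I against (Center, Out): payoffs 9, 6 → best response Up.
Player I against (Right, In): payoffs 6, 3 → best response Up.
Player I against (Right, Out): payoffs 2, 0 → best response Up.
Player II against (Up, In): payoffs 8, 9, 2 → best response Center.
Player II against (Up, Out): payoffs 5, 3, 1 → best response Left.
Player II against (Down, In): payoffs 2, 0, 4 → best response Right.
Player II against (Down, Out): payoffs 3, 12, 8 → best response Center.
Player III against (Up, Left): payoffs 5, 7 → best response Out.
Player III against (Up, Center): payoffs 1, 12 → best response Out.
Player III against (Up, Right): payoffs 5, 3 → best response In.
Player III against (Down, Left): payoffs 4, 11 → best response Out.
Player III against (Down, Center): payoffs 6, 4 → best response In.
Player III against (Down, Right): payoffs 0, 5 → best response Out.
No profile is a mutual best response for all players.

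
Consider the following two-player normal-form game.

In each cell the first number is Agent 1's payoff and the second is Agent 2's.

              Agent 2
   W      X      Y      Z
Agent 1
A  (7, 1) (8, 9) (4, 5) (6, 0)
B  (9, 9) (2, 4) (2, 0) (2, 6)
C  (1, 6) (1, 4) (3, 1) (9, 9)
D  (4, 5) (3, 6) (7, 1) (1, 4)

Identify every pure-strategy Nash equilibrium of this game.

The pure Nash equilibria are (A, X); (B, W); (C, Z).

Agent 1 against W: payoffs 7, 9, 1, 4 → best response B.
Agent 1 against X: payoffs 8, 2, 1, 3 → best response A.
Agent 1 against Y: payoffs 4, 2, 3, 7 → best response D.
Agent 1 against Z: payoffs 6, 2, 9, 1 → best response C.
Agent 2 against A: payoffs 1, 9, 5, 0 → best response X.
Agent 2 against B: payoffs 9, 4, 0, 6 → best response W.
Agent 2 against C: payoffs 6, 4, 1, 9 → best response Z.
Agent 2 against D: payoffs 5, 6, 1, 4 → best response X.
Mutual best responses: (A, X); (B, W); (C, Z).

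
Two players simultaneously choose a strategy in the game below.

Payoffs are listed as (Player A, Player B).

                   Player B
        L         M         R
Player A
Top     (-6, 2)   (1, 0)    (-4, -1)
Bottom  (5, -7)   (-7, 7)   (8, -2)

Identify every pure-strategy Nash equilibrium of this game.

For each player, find the best response to each opponent profile; mutual best responses are the pure NE.
Player A against L: payoffs -6, 5 → best response Bottom.
Player A against M: payoffs 1, -7 → best response Top.
Player A against R: payoffs -4, 8 → best response Bottom.
Player B against Top: payoffs 2, 0, -1 → best response L.
Player B against Bottom: payoffs -7, 7, -2 → best response M.
No profile is a mutual best response for all players.

No pure-strategy Nash equilibrium.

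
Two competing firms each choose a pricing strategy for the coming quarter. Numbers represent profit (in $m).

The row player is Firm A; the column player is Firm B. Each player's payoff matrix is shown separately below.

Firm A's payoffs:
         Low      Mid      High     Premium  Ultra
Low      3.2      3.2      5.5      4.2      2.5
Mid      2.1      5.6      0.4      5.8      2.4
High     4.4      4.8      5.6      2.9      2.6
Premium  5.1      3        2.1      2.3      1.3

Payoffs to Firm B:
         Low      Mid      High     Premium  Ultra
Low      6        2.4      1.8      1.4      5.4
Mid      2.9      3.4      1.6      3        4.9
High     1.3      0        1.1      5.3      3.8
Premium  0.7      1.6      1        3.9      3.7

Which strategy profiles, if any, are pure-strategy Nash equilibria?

(Low, Low): Firm A can switch to High (3.2 → 4.4). Not NE.
(Low, Mid): Firm A can switch to Mid (3.2 → 5.6). Not NE.
(Low, High): Firm A can switch to High (5.5 → 5.6). Not NE.
(Low, Premium): Firm A can switch to Mid (4.2 → 5.8). Not NE.
(Low, Ultra): Firm A can switch to High (2.5 → 2.6). Not NE.
(Mid, Low): Firm A can switch to Low (2.1 → 3.2). Not NE.
(Mid, Mid): Firm B can switch to Ultra (3.4 → 4.9). Not NE.
(Mid, High): Firm A can switch to Low (0.4 → 5.5). Not NE.
(The remaining 12 profiles each have a profitable deviation by the same check.)

No pure-strategy Nash equilibrium.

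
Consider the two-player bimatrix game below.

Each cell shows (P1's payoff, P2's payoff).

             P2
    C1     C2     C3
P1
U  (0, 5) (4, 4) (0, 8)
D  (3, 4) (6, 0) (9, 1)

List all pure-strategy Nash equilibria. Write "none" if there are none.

(D, C1)

P1 against C1: payoffs 0, 3 → best response D.
P1 against C2: payoffs 4, 6 → best response D.
P1 against C3: payoffs 0, 9 → best response D.
P2 against U: payoffs 5, 4, 8 → best response C3.
P2 against D: payoffs 4, 0, 1 → best response C1.
Mutual best responses: (D, C1).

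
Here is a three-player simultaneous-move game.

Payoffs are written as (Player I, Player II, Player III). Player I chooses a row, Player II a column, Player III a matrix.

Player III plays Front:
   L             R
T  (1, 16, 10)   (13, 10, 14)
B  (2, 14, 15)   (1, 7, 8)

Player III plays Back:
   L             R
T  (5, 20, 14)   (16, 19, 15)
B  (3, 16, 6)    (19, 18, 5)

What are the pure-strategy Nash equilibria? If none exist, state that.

Player I against (L, Front): payoffs 1, 2 → best response B.
Player I against (L, Back): payoffs 5, 3 → best response T.
Player I against (R, Front): payoffs 13, 1 → best response T.
Player I against (R, Back): payoffs 16, 19 → best response B.
Player II against (T, Front): payoffs 16, 10 → best response L.
Player II against (T, Back): payoffs 20, 19 → best response L.
Player II against (B, Front): payoffs 14, 7 → best response L.
Player II against (B, Back): payoffs 16, 18 → best response R.
Player III against (T, L): payoffs 10, 14 → best response Back.
Player III against (T, R): payoffs 14, 15 → best response Back.
Player III against (B, L): payoffs 15, 6 → best response Front.
Player III against (B, R): payoffs 8, 5 → best response Front.
Mutual best responses: (T, L, Back); (B, L, Front).

(T, L, Back) and (B, L, Front)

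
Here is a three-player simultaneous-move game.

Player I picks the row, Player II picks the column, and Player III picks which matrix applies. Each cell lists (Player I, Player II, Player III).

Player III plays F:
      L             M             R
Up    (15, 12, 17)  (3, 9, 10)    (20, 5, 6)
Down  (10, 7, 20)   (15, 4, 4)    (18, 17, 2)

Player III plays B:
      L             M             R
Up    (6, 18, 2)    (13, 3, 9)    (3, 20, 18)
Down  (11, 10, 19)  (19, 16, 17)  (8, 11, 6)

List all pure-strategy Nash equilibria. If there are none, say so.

Pure-strategy Nash equilibria: (Up, L, F); (Down, M, B)

(Up, L, F): Player I gets 15, best alternative 10; Player II gets 12, best alternative 9; Player III gets 17, best alternative 2. No profitable deviation — NE.
(Up, L, B): Player I can switch to Down (6 → 11). Not NE.
(Up, M, F): Player I can switch to Down (3 → 15). Not NE.
(Up, M, B): Player I can switch to Down (13 → 19). Not NE.
(Up, R, F): Player II can switch to L (5 → 12). Not NE.
(Up, R, B): Player I can switch to Down (3 → 8). Not NE.
(Down, L, F): Player I can switch to Up (10 → 15). Not NE.
(Down, L, B): Player II can switch to M (10 → 16). Not NE.
(Down, M, F): Player II can switch to L (4 → 7). Not NE.
(Down, M, B): Player I gets 19, best alternative 13; Player II gets 16, best alternative 11; Player III gets 17, best alternative 4. No profitable deviation — NE.
(Down, R, F): Player I can switch to Up (18 → 20). Not NE.
(Down, R, B): Player II can switch to M (11 → 16). Not NE.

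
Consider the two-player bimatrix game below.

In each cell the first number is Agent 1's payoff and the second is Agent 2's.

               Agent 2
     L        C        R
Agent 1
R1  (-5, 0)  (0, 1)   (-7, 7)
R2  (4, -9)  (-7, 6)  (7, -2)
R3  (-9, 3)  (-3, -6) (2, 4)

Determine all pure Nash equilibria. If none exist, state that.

Agent 1 against L: payoffs -5, 4, -9 → best response R2.
Agent 1 against C: payoffs 0, -7, -3 → best response R1.
Agent 1 against R: payoffs -7, 7, 2 → best response R2.
Agent 2 against R1: payoffs 0, 1, 7 → best response R.
Agent 2 against R2: payoffs -9, 6, -2 → best response C.
Agent 2 against R3: payoffs 3, -6, 4 → best response R.
No profile is a mutual best response for all players.

This game has no pure Nash equilibrium.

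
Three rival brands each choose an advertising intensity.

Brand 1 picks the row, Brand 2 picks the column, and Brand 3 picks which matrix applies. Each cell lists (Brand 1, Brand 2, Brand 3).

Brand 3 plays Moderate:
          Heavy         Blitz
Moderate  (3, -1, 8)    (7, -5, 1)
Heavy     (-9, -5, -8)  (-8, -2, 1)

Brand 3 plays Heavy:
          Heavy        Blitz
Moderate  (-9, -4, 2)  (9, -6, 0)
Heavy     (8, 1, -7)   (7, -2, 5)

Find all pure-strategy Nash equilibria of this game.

(Moderate, Heavy, Moderate); (Heavy, Heavy, Heavy)

Brand 1 against (Heavy, Moderate): payoffs 3, -9 → best response Moderate.
Brand 1 against (Heavy, Heavy): payoffs -9, 8 → best response Heavy.
Brand 1 against (Blitz, Moderate): payoffs 7, -8 → best response Moderate.
Brand 1 against (Blitz, Heavy): payoffs 9, 7 → best response Moderate.
Brand 2 against (Moderate, Moderate): payoffs -1, -5 → best response Heavy.
Brand 2 against (Moderate, Heavy): payoffs -4, -6 → best response Heavy.
Brand 2 against (Heavy, Moderate): payoffs -5, -2 → best response Blitz.
Brand 2 against (Heavy, Heavy): payoffs 1, -2 → best response Heavy.
Brand 3 against (Moderate, Heavy): payoffs 8, 2 → best response Moderate.
Brand 3 against (Moderate, Blitz): payoffs 1, 0 → best response Moderate.
Brand 3 against (Heavy, Heavy): payoffs -8, -7 → best response Heavy.
Brand 3 against (Heavy, Blitz): payoffs 1, 5 → best response Heavy.
Mutual best responses: (Moderate, Heavy, Moderate); (Heavy, Heavy, Heavy).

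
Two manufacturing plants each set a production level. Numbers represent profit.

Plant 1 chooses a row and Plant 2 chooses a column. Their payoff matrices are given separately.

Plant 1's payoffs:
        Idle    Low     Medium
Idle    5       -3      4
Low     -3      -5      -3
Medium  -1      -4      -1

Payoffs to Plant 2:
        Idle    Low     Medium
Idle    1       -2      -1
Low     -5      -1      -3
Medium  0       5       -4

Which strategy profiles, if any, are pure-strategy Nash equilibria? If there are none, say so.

For each player, find the best response to each opponent profile; mutual best responses are the pure NE.
Plant 1 against Idle: payoffs 5, -3, -1 → best response Idle.
Plant 1 against Low: payoffs -3, -5, -4 → best response Idle.
Plant 1 against Medium: payoffs 4, -3, -1 → best response Idle.
Plant 2 against Idle: payoffs 1, -2, -1 → best response Idle.
Plant 2 against Low: payoffs -5, -1, -3 → best response Low.
Plant 2 against Medium: payoffs 0, 5, -4 → best response Low.
Mutual best responses: (Idle, Idle).

Pure NE: (Idle, Idle)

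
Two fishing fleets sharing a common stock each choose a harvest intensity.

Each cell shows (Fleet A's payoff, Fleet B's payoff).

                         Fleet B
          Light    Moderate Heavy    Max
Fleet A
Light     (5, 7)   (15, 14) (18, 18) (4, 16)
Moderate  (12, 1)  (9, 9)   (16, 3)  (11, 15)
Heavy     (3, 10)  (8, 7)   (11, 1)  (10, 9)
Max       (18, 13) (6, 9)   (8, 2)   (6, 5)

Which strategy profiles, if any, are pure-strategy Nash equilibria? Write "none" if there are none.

(Light, Heavy); (Moderate, Max); (Max, Light)

Fleet A against Light: payoffs 5, 12, 3, 18 → best response Max.
Fleet A against Moderate: payoffs 15, 9, 8, 6 → best response Light.
Fleet A against Heavy: payoffs 18, 16, 11, 8 → best response Light.
Fleet A against Max: payoffs 4, 11, 10, 6 → best response Moderate.
Fleet B against Light: payoffs 7, 14, 18, 16 → best response Heavy.
Fleet B against Moderate: payoffs 1, 9, 3, 15 → best response Max.
Fleet B against Heavy: payoffs 10, 7, 1, 9 → best response Light.
Fleet B against Max: payoffs 13, 9, 2, 5 → best response Light.
Mutual best responses: (Light, Heavy); (Moderate, Max); (Max, Light).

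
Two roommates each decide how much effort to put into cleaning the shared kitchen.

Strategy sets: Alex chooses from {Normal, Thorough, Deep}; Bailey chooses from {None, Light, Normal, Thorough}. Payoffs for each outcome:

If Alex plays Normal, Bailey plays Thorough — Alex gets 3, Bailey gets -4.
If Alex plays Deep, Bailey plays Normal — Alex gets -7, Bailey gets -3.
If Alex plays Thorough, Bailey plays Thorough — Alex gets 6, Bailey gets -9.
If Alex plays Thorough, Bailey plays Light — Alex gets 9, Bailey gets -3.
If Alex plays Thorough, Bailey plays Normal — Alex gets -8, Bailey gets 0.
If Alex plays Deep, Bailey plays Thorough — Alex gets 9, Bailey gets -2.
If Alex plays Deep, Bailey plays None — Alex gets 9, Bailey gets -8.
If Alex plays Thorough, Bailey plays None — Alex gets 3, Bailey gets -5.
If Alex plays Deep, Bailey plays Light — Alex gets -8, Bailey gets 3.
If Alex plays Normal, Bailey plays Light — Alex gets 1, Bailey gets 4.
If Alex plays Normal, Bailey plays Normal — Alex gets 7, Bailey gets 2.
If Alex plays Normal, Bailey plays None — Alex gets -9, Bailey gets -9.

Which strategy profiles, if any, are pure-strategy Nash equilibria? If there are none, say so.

For each strategy profile, look for a profitable unilateral deviation.
(Normal, None): Alex can switch to Thorough (-9 → 3). Not NE.
(Normal, Light): Alex can switch to Thorough (1 → 9). Not NE.
(Normal, Normal): Bailey can switch to Light (2 → 4). Not NE.
(Normal, Thorough): Alex can switch to Thorough (3 → 6). Not NE.
(Thorough, None): Alex can switch to Deep (3 → 9). Not NE.
(Thorough, Light): Bailey can switch to Normal (-3 → 0). Not NE.
(Thorough, Normal): Alex can switch to Normal (-8 → 7). Not NE.
(Thorough, Thorough): Alex can switch to Deep (6 → 9). Not NE.
(Deep, None): Bailey can switch to Light (-8 → 3). Not NE.
(Deep, Light): Alex can switch to Normal (-8 → 1). Not NE.
(Deep, Normal): Alex can switch to Normal (-7 → 7). Not NE.
(Deep, Thorough): Bailey can switch to Light (-2 → 3). Not NE.

This game has no pure Nash equilibrium.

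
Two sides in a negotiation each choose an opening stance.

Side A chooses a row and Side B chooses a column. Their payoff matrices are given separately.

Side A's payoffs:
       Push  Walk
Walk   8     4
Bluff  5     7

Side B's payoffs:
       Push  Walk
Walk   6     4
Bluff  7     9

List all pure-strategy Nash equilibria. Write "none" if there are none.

Side A against Push: payoffs 8, 5 → best response Walk.
Side A against Walk: payoffs 4, 7 → best response Bluff.
Side B against Walk: payoffs 6, 4 → best response Push.
Side B against Bluff: payoffs 7, 9 → best response Walk.
Mutual best responses: (Walk, Push); (Bluff, Walk).

The pure Nash equilibria are (Walk, Push) and (Bluff, Walk).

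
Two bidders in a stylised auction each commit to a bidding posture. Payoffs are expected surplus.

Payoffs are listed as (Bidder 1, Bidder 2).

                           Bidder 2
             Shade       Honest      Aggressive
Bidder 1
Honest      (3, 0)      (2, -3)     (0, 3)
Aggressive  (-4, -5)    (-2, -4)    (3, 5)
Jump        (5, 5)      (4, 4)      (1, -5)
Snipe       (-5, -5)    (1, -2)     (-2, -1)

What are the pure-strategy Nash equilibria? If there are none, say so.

The pure Nash equilibria are (Aggressive, Aggressive); (Jump, Shade).

Mark each player's best response to every combination of opponents' strategies; a profile where every player is best-responding is a pure Nash equilibrium.
Bidder 1 against Shade: payoffs 3, -4, 5, -5 → best response Jump.
Bidder 1 against Honest: payoffs 2, -2, 4, 1 → best response Jump.
Bidder 1 against Aggressive: payoffs 0, 3, 1, -2 → best response Aggressive.
Bidder 2 against Honest: payoffs 0, -3, 3 → best response Aggressive.
Bidder 2 against Aggressive: payoffs -5, -4, 5 → best response Aggressive.
Bidder 2 against Jump: payoffs 5, 4, -5 → best response Shade.
Bidder 2 against Snipe: payoffs -5, -2, -1 → best response Aggressive.
Mutual best responses: (Aggressive, Aggressive); (Jump, Shade).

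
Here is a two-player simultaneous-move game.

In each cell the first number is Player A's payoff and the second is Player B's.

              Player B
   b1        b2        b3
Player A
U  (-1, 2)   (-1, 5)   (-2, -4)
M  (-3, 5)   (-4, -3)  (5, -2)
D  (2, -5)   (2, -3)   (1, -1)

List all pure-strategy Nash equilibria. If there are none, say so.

Player A against b1: payoffs -1, -3, 2 → best response D.
Player A against b2: payoffs -1, -4, 2 → best response D.
Player A against b3: payoffs -2, 5, 1 → best response M.
Player B against U: payoffs 2, 5, -4 → best response b2.
Player B against M: payoffs 5, -3, -2 → best response b1.
Player B against D: payoffs -5, -3, -1 → best response b3.
No profile is a mutual best response for all players.

none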